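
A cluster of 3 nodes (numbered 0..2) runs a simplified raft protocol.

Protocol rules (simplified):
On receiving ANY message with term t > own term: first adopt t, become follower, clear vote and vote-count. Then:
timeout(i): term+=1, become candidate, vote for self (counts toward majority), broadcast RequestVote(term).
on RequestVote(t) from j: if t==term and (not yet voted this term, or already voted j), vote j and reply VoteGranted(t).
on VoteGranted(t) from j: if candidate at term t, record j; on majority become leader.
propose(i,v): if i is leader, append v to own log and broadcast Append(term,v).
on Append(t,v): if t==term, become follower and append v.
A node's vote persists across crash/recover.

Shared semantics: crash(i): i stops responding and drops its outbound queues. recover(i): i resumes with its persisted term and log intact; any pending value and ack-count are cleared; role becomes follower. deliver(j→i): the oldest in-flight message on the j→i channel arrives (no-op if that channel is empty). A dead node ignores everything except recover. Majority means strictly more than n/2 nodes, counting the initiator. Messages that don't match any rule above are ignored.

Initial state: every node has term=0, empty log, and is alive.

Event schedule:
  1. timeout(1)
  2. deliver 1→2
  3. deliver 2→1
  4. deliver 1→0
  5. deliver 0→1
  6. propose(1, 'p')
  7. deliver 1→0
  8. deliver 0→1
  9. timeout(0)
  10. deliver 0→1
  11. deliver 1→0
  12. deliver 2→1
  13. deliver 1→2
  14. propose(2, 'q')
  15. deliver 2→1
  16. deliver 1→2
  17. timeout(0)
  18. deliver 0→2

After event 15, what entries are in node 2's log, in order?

[1] timeout(1) → N1(cand t1 [-])
[2] deliver 1→2 → N2(foll t1 [-])
[3] deliver 2→1 → N1(lead t1 [-])
[4] deliver 1→0 → N0(foll t1 [-])
[5] deliver 0→1 → ∅
[6] propose(1,'p') → N1(lead t1 [p])
[7] deliver 1→0 → N0(foll t1 [p])
[8] deliver 0→1 → ∅
[9] timeout(0) → N0(cand t2 [p])
[10] deliver 0→1 → N1(foll t2 [p])
[11] deliver 1→0 → N0(lead t2 [p])
[12] deliver 2→1 → ∅
[13] deliver 1→2 → N2(foll t1 [p])
[14] propose(2,'q') → ∅
[15] deliver 2→1 → ∅

p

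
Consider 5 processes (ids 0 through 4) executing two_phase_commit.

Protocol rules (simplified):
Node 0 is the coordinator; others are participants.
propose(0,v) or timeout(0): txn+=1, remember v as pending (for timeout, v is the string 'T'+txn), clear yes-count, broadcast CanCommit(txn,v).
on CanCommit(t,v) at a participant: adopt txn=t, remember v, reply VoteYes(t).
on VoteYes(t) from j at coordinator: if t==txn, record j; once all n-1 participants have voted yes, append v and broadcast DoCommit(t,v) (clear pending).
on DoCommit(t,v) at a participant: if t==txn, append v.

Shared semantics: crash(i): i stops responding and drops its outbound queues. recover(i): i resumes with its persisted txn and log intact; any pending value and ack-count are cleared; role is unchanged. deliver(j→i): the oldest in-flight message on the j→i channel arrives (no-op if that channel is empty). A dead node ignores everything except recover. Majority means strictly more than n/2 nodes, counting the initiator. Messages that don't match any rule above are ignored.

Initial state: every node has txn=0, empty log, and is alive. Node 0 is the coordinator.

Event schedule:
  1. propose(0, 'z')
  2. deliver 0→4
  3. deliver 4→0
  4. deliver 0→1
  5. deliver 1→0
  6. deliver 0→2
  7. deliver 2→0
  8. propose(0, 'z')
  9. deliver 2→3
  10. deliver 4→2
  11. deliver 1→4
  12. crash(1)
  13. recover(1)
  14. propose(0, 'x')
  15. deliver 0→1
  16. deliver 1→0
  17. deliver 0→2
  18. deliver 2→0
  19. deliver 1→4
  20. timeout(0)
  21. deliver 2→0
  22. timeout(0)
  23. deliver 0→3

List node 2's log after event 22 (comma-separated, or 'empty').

[1] propose(0,'z') → N0(coor t1 [-])
[2] deliver 0→4 → N4(part t1 [-])
[3] deliver 4→0 → ∅
[4] deliver 0→1 → N1(part t1 [-])
[5] deliver 1→0 → ∅
[6] deliver 0→2 → N2(part t1 [-])
[7] deliver 2→0 → ∅
[8] propose(0,'z') → N0(coor t2 [-])
[9] deliver 2→3 → ∅
[10] deliver 4→2 → ∅
[11] deliver 1→4 → ∅
[12] crash(1) → N1(✗part t1 [-])
[13] recover(1) → N1(part t1 [-])
[14] propose(0,'x') → N0(coor t3 [-])
[15] deliver 0→1 → N1(part t2 [-])
[16] deliver 1→0 → ∅
[17] deliver 0→2 → N2(part t2 [-])
[18] deliver 2→0 → ∅
[19] deliver 1→4 → ∅
[20] timeout(0) → N0(coor t4 [-])
[21] deliver 2→0 → ∅
[22] timeout(0) → N0(coor t5 [-])

empty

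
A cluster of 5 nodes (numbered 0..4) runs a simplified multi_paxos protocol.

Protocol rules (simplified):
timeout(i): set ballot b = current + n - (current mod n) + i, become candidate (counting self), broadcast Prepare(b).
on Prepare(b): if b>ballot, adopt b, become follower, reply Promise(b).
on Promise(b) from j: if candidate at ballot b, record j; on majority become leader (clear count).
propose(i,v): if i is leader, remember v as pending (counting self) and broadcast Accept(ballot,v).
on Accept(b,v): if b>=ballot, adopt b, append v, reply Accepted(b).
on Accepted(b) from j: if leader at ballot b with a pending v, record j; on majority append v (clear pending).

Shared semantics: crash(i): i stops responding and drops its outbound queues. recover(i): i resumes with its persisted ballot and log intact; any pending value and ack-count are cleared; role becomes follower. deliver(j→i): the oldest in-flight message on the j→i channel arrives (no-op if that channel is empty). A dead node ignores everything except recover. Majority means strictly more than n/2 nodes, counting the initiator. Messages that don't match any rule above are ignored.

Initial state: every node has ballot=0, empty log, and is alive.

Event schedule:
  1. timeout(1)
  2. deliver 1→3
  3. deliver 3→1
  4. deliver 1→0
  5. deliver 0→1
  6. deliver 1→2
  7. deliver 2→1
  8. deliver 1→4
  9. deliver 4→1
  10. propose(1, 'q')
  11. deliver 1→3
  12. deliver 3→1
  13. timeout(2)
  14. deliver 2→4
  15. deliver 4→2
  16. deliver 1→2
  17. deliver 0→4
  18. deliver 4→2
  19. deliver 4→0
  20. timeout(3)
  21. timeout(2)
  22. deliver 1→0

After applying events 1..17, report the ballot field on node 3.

e1 timeout(1): 1[cand,b=6,-]
e2 deliver 1→3: 3[foll,b=6,-]
e3 deliver 3→1: ·
e4 deliver 1→0: 0[foll,b=6,-]
e5 deliver 0→1: 1[lead,b=6,-]
e6 deliver 1→2: 2[foll,b=6,-]
e7 deliver 2→1: ·
e8 deliver 1→4: 4[foll,b=6,-]
e9 deliver 4→1: ·
e10 propose(1,'q'): ·
e11 deliver 1→3: 3[foll,b=6,q]
e12 deliver 3→1: ·
e13 timeout(2): 2[cand,b=12,-]
e14 deliver 2→4: 4[foll,b=12,-]
e15 deliver 4→2: ·
e16 deliver 1→2: ·
e17 deliver 0→4: ·

6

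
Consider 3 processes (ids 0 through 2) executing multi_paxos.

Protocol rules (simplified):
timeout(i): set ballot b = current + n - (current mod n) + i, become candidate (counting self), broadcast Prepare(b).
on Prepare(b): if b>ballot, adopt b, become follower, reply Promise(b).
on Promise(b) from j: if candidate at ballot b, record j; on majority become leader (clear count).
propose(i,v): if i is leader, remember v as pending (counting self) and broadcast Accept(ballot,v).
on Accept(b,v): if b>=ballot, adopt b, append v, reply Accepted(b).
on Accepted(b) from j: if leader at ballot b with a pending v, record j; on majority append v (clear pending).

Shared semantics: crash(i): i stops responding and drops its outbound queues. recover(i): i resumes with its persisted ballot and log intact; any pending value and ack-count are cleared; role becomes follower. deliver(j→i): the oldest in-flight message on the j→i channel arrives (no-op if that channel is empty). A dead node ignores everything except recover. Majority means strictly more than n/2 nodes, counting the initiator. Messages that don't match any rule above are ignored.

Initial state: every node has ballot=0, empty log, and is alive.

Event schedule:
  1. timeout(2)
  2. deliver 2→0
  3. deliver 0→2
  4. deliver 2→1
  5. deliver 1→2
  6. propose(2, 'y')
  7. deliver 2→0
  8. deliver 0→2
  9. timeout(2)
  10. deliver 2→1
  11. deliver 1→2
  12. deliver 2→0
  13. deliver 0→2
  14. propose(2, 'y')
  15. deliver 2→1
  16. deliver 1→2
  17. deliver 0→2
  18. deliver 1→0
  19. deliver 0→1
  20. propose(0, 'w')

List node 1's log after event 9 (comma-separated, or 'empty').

1. timeout(2):  <2:cand b5 ->
2. deliver 2→0:  <0:foll b5 ->
3. deliver 0→2:  <2:lead b5 ->
4. deliver 2→1:  <1:foll b5 ->
5. deliver 1→2:  nop
6. propose(2,'y'):  nop
7. deliver 2→0:  <0:foll b5 y>
8. deliver 0→2:  <2:lead b5 y>
9. timeout(2):  <2:cand b8 y>

empty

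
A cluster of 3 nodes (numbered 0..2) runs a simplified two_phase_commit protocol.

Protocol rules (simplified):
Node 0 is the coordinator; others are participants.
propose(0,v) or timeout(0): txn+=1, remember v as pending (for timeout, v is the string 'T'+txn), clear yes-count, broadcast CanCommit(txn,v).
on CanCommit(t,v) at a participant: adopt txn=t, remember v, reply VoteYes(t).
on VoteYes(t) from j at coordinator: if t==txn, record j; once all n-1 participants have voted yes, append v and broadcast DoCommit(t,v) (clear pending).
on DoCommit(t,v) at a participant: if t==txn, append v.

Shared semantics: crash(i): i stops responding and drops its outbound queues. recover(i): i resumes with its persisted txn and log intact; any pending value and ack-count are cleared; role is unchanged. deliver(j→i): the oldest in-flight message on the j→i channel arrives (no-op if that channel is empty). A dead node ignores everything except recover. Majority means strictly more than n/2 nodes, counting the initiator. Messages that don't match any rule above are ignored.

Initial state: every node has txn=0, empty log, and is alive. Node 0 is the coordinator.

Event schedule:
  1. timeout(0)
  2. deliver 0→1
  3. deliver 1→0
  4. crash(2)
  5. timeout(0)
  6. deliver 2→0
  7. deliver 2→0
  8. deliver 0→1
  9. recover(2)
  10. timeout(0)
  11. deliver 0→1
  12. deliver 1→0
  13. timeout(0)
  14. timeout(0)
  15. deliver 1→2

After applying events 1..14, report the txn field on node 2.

e1 timeout(0): 0[coor,t=1,-]
e2 deliver 0→1: 1[part,t=1,-]
e3 deliver 1→0: ·
e4 crash(2): 2[✗part,t=0,-]
e5 timeout(0): 0[coor,t=2,-]
e6 deliver 2→0: ·
e7 deliver 2→0: ·
e8 deliver 0→1: 1[part,t=2,-]
e9 recover(2): 2[part,t=0,-]
e10 timeout(0): 0[coor,t=3,-]
e11 deliver 0→1: 1[part,t=3,-]
e12 deliver 1→0: ·
e13 timeout(0): 0[coor,t=4,-]
e14 timeout(0): 0[coor,t=5,-]

0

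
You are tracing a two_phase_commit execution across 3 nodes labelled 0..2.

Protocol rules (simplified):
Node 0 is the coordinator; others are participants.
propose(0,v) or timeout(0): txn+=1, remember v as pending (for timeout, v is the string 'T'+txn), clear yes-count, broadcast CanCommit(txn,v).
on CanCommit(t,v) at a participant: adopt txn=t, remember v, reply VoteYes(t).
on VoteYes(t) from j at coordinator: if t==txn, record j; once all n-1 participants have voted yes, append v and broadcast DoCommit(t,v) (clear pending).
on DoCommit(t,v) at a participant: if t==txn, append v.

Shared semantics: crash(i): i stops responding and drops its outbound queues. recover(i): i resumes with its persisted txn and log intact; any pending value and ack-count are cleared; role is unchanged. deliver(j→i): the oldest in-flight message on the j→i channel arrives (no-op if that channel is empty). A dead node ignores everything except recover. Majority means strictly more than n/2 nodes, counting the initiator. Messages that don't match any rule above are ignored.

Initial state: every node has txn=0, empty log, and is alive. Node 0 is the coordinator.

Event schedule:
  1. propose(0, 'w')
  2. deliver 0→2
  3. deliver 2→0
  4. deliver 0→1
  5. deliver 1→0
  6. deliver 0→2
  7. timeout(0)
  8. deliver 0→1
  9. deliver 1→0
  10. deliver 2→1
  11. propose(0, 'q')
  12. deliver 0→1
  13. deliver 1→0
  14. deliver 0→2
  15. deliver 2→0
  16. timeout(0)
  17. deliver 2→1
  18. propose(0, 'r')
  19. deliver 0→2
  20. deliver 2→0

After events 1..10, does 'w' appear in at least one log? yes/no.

e1 propose(0,'w'): 0[coor,t=1,-]
e2 deliver 0→2: 2[part,t=1,-]
e3 deliver 2→0: ·
e4 deliver 0→1: 1[part,t=1,-]
e5 deliver 1→0: 0[coor,t=1,w]
e6 deliver 0→2: 2[part,t=1,w]
e7 timeout(0): 0[coor,t=2,w]
e8 deliver 0→1: 1[part,t=1,w]
e9 deliver 1→0: ·
e10 deliver 2→1: ·

yes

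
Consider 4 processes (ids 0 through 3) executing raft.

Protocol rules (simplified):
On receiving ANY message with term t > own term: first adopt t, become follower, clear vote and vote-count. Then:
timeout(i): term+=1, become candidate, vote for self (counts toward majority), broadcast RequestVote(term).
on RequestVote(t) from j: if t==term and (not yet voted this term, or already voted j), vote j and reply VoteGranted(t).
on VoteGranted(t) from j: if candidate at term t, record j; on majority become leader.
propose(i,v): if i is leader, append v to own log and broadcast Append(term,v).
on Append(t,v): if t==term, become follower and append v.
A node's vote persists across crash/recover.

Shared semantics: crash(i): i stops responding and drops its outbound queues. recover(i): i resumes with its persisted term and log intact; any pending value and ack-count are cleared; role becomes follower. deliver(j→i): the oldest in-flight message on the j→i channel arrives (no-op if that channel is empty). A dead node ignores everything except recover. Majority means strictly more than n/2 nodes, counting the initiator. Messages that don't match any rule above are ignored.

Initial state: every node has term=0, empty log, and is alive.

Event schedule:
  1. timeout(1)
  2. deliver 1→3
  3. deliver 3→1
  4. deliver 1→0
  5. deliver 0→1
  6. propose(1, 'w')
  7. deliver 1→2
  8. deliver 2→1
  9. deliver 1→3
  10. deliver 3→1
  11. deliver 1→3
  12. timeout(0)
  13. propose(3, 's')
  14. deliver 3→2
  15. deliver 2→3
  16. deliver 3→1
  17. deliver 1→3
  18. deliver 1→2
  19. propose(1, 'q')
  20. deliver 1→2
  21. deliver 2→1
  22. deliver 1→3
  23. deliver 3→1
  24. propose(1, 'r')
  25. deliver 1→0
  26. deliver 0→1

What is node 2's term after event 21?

e1 timeout(1): 1[cand,t=1,-]
e2 deliver 1→3: 3[foll,t=1,-]
e3 deliver 3→1: ·
e4 deliver 1→0: 0[foll,t=1,-]
e5 deliver 0→1: 1[lead,t=1,-]
e6 propose(1,'w'): 1[lead,t=1,w]
e7 deliver 1→2: 2[foll,t=1,-]
e8 deliver 2→1: ·
e9 deliver 1→3: 3[foll,t=1,w]
e10 deliver 3→1: ·
e11 deliver 1→3: ·
e12 timeout(0): 0[cand,t=2,-]
e13 propose(3,'s'): ·
e14 deliver 3→2: ·
e15 deliver 2→3: ·
e16 deliver 3→1: ·
e17 deliver 1→3: ·
e18 deliver 1→2: 2[foll,t=1,w]
e19 propose(1,'q'): 1[lead,t=1,w,q]
e20 deliver 1→2: 2[foll,t=1,w,q]
e21 deliver 2→1: ·

1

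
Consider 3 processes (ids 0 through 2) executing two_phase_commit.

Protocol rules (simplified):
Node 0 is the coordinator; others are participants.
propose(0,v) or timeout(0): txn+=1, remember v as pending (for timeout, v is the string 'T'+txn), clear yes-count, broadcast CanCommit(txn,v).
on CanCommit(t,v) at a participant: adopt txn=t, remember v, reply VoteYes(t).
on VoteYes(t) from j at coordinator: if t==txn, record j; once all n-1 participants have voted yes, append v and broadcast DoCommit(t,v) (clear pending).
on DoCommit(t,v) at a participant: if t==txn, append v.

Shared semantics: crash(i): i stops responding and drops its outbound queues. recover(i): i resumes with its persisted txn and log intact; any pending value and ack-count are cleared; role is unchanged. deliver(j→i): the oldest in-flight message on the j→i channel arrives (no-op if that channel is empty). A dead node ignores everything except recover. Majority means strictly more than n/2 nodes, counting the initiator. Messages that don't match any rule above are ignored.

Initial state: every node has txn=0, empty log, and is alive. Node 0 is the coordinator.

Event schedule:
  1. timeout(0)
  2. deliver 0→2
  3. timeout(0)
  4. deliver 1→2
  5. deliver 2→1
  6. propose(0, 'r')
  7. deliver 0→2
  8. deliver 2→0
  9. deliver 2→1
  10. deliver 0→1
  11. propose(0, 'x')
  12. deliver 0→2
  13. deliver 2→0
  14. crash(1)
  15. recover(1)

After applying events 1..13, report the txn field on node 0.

1. timeout(0):  <0:coor t1 ->
2. deliver 0→2:  <2:part t1 ->
3. timeout(0):  <0:coor t2 ->
4. deliver 1→2:  nop
5. deliver 2→1:  nop
6. propose(0,'r'):  <0:coor t3 ->
7. deliver 0→2:  <2:part t2 ->
8. deliver 2→0:  nop
9. deliver 2→1:  nop
10. deliver 0→1:  <1:part t1 ->
11. propose(0,'x'):  <0:coor t4 ->
12. deliver 0→2:  <2:part t3 ->
13. deliver 2→0:  nop

4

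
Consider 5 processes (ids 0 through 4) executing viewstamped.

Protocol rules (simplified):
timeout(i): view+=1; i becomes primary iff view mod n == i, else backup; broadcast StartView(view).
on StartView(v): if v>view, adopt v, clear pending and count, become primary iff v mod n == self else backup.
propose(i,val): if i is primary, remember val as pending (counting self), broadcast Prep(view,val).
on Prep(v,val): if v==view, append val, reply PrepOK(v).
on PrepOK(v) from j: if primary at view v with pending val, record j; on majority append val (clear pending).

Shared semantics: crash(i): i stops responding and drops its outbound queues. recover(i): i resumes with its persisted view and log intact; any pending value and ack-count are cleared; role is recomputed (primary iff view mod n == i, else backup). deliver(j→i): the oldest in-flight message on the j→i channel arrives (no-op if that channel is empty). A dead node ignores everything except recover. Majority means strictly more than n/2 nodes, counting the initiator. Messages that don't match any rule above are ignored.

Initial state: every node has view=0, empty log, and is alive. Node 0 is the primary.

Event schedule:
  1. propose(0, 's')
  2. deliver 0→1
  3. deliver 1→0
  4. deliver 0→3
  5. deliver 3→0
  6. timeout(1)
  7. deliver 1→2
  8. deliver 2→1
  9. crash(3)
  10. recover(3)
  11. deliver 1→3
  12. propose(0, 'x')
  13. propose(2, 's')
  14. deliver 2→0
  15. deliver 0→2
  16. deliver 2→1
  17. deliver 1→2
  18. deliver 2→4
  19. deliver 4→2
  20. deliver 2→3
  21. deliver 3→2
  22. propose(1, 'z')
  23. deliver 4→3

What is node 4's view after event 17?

e1 propose(0,'s'): ·
e2 deliver 0→1: 1[back,v=0,s]
e3 deliver 1→0: ·
e4 deliver 0→3: 3[back,v=0,s]
e5 deliver 3→0: 0[prim,v=0,s]
e6 timeout(1): 1[prim,v=1,s]
e7 deliver 1→2: 2[back,v=1,-]
e8 deliver 2→1: ·
e9 crash(3): 3[✗back,v=0,s]
e10 recover(3): 3[back,v=0,s]
e11 deliver 1→3: 3[back,v=1,s]
e12 propose(0,'x'): ·
e13 propose(2,'s'): ·
e14 deliver 2→0: ·
e15 deliver 0→2: ·
e16 deliver 2→1: ·
e17 deliver 1→2: ·

0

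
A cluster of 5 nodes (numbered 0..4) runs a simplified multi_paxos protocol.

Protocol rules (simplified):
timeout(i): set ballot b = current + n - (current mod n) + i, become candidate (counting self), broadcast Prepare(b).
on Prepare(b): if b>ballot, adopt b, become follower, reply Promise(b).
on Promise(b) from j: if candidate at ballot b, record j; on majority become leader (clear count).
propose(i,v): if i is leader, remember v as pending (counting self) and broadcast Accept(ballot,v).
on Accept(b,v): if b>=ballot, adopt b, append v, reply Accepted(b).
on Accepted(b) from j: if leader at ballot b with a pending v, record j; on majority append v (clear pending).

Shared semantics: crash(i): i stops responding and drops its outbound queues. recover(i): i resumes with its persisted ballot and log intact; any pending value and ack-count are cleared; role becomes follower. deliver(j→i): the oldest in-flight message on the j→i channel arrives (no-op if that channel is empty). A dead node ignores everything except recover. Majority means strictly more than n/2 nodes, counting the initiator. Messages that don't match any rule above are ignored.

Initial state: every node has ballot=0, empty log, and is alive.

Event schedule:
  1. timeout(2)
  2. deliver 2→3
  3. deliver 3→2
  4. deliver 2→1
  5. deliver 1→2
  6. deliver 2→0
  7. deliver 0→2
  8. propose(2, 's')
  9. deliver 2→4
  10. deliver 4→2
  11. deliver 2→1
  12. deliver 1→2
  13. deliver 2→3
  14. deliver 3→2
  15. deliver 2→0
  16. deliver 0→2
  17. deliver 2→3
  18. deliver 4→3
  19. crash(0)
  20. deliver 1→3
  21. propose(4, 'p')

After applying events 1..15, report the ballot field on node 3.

7

after 1 — timeout(2): n2:cand/b7/[-]
after 2 — deliver 2→3: n3:foll/b7/[-]
after 3 — deliver 3→2: ·
after 4 — deliver 2→1: n1:foll/b7/[-]
after 5 — deliver 1→2: n2:lead/b7/[-]
after 6 — deliver 2→0: n0:foll/b7/[-]
after 7 — deliver 0→2: ·
after 8 — propose(2,'s'): ·
after 9 — deliver 2→4: n4:foll/b7/[-]
after 10 — deliver 4→2: ·
after 11 — deliver 2→1: n1:foll/b7/[s]
after 12 — deliver 1→2: ·
after 13 — deliver 2→3: n3:foll/b7/[s]
after 14 — deliver 3→2: n2:lead/b7/[s]
after 15 — deliver 2→0: n0:foll/b7/[s]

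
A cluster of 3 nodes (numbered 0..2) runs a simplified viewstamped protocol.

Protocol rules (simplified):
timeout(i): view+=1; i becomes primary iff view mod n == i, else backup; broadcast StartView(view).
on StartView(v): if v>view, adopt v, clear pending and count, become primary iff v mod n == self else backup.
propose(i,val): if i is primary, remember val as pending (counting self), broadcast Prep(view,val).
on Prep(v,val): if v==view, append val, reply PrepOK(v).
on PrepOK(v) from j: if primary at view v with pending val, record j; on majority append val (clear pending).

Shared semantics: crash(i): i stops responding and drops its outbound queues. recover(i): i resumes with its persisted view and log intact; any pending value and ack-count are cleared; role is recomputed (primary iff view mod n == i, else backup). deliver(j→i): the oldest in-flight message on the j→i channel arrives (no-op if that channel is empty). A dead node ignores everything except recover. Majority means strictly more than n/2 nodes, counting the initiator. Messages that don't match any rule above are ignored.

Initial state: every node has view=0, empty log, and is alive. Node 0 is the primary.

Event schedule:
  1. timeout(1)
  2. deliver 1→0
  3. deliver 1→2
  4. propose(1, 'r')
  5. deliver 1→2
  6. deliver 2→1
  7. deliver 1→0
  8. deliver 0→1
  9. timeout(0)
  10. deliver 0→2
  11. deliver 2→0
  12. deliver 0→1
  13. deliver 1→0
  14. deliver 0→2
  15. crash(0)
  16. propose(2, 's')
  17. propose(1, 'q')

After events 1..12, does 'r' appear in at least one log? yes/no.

1. timeout(1):  <1:prim v1 ->
2. deliver 1→0:  <0:back v1 ->
3. deliver 1→2:  <2:back v1 ->
4. propose(1,'r'):  nop
5. deliver 1→2:  <2:back v1 r>
6. deliver 2→1:  <1:prim v1 r>
7. deliver 1→0:  <0:back v1 r>
8. deliver 0→1:  nop
9. timeout(0):  <0:back v2 r>
10. deliver 0→2:  <2:prim v2 r>
11. deliver 2→0:  nop
12. deliver 0→1:  <1:back v2 r>

yes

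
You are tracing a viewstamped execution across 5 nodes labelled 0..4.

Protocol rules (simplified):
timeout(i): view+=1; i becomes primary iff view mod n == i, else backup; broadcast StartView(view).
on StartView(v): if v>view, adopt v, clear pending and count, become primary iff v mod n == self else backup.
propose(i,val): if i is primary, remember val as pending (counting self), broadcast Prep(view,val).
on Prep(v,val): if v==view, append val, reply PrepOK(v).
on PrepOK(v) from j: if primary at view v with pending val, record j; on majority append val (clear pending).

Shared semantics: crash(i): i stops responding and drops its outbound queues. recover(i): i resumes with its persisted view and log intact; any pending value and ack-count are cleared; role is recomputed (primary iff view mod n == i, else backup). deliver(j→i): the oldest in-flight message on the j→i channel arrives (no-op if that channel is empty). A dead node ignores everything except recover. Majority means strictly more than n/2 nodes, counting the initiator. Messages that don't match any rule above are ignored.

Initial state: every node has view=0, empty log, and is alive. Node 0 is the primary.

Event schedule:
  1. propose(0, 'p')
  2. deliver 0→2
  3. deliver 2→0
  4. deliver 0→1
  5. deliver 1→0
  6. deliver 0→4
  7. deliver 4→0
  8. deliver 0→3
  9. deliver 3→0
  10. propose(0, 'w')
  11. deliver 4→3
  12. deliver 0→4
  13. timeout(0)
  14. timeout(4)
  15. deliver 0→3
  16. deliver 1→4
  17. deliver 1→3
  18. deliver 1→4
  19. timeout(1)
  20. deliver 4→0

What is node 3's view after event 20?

e1 propose(0,'p'): ·
e2 deliver 0→2: 2[back,v=0,p]
e3 deliver 2→0: ·
e4 deliver 0→1: 1[back,v=0,p]
e5 deliver 1→0: 0[prim,v=0,p]
e6 deliver 0→4: 4[back,v=0,p]
e7 deliver 4→0: ·
e8 deliver 0→3: 3[back,v=0,p]
e9 deliver 3→0: ·
e10 propose(0,'w'): ·
e11 deliver 4→3: ·
e12 deliver 0→4: 4[back,v=0,p,w]
e13 timeout(0): 0[back,v=1,p]
e14 timeout(4): 4[back,v=1,p,w]
e15 deliver 0→3: 3[back,v=0,p,w]
e16 deliver 1→4: ·
e17 deliver 1→3: ·
e18 deliver 1→4: ·
e19 timeout(1): 1[prim,v=1,p]
e20 deliver 4→0: ·

0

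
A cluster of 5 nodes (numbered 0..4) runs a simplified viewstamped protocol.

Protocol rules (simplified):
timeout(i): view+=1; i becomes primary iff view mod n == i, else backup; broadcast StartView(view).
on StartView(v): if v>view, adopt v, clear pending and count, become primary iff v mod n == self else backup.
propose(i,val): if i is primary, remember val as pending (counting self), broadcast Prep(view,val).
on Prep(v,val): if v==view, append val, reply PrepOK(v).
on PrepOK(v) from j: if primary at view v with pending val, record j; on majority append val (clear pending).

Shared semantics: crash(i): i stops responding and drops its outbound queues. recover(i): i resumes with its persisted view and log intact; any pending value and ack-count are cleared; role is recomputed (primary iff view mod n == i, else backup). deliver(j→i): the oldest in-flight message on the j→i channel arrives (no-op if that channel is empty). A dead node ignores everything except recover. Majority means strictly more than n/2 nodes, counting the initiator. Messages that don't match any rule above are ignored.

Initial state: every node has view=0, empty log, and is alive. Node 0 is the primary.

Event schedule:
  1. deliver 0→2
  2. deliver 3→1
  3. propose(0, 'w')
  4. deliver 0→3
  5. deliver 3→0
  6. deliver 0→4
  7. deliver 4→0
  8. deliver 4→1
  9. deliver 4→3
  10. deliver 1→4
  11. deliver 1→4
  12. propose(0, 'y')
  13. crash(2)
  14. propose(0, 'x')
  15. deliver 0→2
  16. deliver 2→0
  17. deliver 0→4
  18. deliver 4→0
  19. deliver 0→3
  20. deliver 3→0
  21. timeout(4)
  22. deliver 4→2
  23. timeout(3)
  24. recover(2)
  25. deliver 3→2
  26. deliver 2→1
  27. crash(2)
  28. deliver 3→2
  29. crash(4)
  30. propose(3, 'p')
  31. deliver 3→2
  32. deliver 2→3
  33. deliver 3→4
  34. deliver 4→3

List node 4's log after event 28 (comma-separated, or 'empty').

w,y

1. deliver 0→2:  nop
2. deliver 3→1:  nop
3. propose(0,'w'):  nop
4. deliver 0→3:  <3:back v0 w>
5. deliver 3→0:  nop
6. deliver 0→4:  <4:back v0 w>
7. deliver 4→0:  <0:prim v0 w>
8. deliver 4→1:  nop
9. deliver 4→3:  nop
10. deliver 1→4:  nop
11. deliver 1→4:  nop
12. propose(0,'y'):  nop
13. crash(2):  <2:✗back v0 ->
14. propose(0,'x'):  nop
15. deliver 0→2:  nop
16. deliver 2→0:  nop
17. deliver 0→4:  <4:back v0 w,y>
18. deliver 4→0:  nop
19. deliver 0→3:  <3:back v0 w,y>
20. deliver 3→0:  <0:prim v0 w,x>
21. timeout(4):  <4:back v1 w,y>
22. deliver 4→2:  nop
23. timeout(3):  <3:back v1 w,y>
24. recover(2):  <2:back v0 ->
25. deliver 3→2:  <2:back v1 ->
26. deliver 2→1:  nop
27. crash(2):  <2:✗back v1 ->
28. deliver 3→2:  nop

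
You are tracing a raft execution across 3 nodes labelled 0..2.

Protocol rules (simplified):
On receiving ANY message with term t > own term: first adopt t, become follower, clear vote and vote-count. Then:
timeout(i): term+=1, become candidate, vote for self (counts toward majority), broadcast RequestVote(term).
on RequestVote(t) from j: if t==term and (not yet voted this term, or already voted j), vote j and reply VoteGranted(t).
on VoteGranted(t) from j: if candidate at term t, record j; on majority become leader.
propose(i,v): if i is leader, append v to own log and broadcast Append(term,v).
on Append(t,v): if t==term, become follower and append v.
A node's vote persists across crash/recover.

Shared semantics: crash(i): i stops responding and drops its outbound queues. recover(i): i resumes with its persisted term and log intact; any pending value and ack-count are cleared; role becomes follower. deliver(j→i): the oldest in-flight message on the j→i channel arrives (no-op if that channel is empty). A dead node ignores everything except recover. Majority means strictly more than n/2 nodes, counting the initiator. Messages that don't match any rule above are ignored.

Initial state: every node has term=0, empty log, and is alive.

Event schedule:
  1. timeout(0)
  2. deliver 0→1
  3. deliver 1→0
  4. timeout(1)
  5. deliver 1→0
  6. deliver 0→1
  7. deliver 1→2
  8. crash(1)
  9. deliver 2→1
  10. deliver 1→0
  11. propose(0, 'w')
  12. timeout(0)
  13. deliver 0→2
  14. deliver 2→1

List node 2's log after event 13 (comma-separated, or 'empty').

empty

after 1 — timeout(0): n0:cand/t1/[-]
after 2 — deliver 0→1: n1:foll/t1/[-]
after 3 — deliver 1→0: n0:lead/t1/[-]
after 4 — timeout(1): n1:cand/t2/[-]
after 5 — deliver 1→0: n0:foll/t2/[-]
after 6 — deliver 0→1: n1:lead/t2/[-]
after 7 — deliver 1→2: n2:foll/t2/[-]
after 8 — crash(1): n1:✗lead/t2/[-]
after 9 — deliver 2→1: ·
after 10 — deliver 1→0: ·
after 11 — propose(0,'w'): ·
after 12 — timeout(0): n0:cand/t3/[-]
after 13 — deliver 0→2: ·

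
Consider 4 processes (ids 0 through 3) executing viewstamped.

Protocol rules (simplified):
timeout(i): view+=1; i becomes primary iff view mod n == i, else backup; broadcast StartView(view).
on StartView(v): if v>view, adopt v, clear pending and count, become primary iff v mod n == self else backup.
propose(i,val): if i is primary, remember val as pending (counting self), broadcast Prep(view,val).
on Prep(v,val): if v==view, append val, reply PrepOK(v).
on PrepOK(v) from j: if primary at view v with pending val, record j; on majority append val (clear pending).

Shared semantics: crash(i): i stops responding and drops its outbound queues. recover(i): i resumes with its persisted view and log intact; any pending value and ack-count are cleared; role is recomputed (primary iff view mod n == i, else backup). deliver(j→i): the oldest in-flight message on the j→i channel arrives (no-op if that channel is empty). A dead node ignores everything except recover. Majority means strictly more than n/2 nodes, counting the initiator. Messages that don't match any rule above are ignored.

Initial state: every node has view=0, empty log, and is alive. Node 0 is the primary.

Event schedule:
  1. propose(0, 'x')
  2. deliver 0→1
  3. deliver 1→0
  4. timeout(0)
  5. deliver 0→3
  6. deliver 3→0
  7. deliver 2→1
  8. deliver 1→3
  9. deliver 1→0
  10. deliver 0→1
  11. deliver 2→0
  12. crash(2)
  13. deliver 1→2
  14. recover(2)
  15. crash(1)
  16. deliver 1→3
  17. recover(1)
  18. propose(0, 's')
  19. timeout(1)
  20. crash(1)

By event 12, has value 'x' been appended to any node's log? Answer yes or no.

[1] propose(0,'x') → ∅
[2] deliver 0→1 → N1(back v0 [x])
[3] deliver 1→0 → ∅
[4] timeout(0) → N0(back v1 [-])
[5] deliver 0→3 → N3(back v0 [x])
[6] deliver 3→0 → ∅
[7] deliver 2→1 → ∅
[8] deliver 1→3 → ∅
[9] deliver 1→0 → ∅
[10] deliver 0→1 → N1(prim v1 [x])
[11] deliver 2→0 → ∅
[12] crash(2) → N2(✗back v0 [-])

yes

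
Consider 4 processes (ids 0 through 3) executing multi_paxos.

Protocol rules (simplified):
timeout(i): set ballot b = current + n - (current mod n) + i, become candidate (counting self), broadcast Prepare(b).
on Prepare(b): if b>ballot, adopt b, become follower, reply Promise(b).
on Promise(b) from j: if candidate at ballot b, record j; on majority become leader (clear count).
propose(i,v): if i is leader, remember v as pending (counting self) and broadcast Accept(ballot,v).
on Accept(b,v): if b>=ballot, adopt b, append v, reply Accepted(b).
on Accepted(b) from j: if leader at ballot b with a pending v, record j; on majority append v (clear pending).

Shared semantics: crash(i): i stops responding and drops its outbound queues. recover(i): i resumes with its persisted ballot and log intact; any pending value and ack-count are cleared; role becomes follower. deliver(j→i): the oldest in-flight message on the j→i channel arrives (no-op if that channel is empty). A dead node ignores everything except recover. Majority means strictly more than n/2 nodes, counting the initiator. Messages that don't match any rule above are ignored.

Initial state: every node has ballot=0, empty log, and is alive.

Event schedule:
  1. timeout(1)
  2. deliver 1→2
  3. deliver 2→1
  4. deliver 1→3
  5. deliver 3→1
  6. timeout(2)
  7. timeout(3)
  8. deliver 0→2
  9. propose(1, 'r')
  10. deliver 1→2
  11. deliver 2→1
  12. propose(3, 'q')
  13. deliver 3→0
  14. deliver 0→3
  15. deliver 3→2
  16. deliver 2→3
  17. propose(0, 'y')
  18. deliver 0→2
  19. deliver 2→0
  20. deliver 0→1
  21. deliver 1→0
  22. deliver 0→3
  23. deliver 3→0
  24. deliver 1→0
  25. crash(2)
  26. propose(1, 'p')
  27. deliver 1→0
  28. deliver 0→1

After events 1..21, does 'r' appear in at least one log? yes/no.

1. timeout(1):  <1:cand b5 ->
2. deliver 1→2:  <2:foll b5 ->
3. deliver 2→1:  nop
4. deliver 1→3:  <3:foll b5 ->
5. deliver 3→1:  <1:lead b5 ->
6. timeout(2):  <2:cand b10 ->
7. timeout(3):  <3:cand b11 ->
8. deliver 0→2:  nop
9. propose(1,'r'):  nop
10. deliver 1→2:  nop
11. deliver 2→1:  <1:foll b10 ->
12. propose(3,'q'):  nop
13. deliver 3→0:  <0:foll b11 ->
14. deliver 0→3:  nop
15. deliver 3→2:  <2:foll b11 ->
16. deliver 2→3:  nop
17. propose(0,'y'):  nop
18. deliver 0→2:  nop
19. deliver 2→0:  nop
20. deliver 0→1:  nop
21. deliver 1→0:  nop

no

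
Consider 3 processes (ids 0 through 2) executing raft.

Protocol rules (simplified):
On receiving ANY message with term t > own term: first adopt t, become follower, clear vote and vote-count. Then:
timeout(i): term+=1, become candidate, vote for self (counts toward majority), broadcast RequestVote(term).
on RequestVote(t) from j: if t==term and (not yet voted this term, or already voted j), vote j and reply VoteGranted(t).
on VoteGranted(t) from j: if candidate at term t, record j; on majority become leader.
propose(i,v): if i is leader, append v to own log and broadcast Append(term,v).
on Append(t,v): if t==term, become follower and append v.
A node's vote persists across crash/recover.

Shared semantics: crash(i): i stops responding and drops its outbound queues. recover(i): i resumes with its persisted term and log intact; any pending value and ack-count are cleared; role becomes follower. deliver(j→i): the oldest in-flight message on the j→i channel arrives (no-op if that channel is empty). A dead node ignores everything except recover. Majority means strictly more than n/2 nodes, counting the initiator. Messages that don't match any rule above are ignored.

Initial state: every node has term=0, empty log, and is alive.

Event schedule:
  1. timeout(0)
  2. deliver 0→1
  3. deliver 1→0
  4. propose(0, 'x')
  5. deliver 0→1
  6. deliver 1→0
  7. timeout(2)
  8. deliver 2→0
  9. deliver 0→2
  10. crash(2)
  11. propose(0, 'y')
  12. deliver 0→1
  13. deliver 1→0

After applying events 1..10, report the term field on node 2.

1

1. timeout(0):  <0:cand t1 ->
2. deliver 0→1:  <1:foll t1 ->
3. deliver 1→0:  <0:lead t1 ->
4. propose(0,'x'):  <0:lead t1 x>
5. deliver 0→1:  <1:foll t1 x>
6. deliver 1→0:  nop
7. timeout(2):  <2:cand t1 ->
8. deliver 2→0:  nop
9. deliver 0→2:  nop
10. crash(2):  <2:✗cand t1 ->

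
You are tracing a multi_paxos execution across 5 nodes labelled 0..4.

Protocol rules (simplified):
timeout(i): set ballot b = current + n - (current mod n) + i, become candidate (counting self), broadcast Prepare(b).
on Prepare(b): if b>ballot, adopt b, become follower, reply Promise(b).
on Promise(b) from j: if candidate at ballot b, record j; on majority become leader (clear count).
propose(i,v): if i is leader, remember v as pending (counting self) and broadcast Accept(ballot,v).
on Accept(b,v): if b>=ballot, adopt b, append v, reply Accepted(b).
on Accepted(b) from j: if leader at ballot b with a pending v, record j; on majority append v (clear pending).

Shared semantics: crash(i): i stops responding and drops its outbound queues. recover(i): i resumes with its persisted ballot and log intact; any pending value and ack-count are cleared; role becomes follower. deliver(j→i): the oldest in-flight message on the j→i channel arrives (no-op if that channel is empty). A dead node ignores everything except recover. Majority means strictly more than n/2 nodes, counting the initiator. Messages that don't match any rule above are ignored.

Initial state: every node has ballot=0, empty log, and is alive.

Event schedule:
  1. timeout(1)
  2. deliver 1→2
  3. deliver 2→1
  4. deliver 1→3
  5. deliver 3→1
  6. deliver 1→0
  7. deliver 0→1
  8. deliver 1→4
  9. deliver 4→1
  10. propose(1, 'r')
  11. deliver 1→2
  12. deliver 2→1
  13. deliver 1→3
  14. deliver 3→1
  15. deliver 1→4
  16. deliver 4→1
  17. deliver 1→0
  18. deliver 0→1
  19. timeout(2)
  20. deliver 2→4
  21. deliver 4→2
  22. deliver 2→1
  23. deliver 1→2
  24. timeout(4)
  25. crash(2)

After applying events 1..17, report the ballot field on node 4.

6

[1] timeout(1) → N1(cand b6 [-])
[2] deliver 1→2 → N2(foll b6 [-])
[3] deliver 2→1 → ∅
[4] deliver 1→3 → N3(foll b6 [-])
[5] deliver 3→1 → N1(lead b6 [-])
[6] deliver 1→0 → N0(foll b6 [-])
[7] deliver 0→1 → ∅
[8] deliver 1→4 → N4(foll b6 [-])
[9] deliver 4→1 → ∅
[10] propose(1,'r') → ∅
[11] deliver 1→2 → N2(foll b6 [r])
[12] deliver 2→1 → ∅
[13] deliver 1→3 → N3(foll b6 [r])
[14] deliver 3→1 → N1(lead b6 [r])
[15] deliver 1→4 → N4(foll b6 [r])
[16] deliver 4→1 → ∅
[17] deliver 1→0 → N0(foll b6 [r])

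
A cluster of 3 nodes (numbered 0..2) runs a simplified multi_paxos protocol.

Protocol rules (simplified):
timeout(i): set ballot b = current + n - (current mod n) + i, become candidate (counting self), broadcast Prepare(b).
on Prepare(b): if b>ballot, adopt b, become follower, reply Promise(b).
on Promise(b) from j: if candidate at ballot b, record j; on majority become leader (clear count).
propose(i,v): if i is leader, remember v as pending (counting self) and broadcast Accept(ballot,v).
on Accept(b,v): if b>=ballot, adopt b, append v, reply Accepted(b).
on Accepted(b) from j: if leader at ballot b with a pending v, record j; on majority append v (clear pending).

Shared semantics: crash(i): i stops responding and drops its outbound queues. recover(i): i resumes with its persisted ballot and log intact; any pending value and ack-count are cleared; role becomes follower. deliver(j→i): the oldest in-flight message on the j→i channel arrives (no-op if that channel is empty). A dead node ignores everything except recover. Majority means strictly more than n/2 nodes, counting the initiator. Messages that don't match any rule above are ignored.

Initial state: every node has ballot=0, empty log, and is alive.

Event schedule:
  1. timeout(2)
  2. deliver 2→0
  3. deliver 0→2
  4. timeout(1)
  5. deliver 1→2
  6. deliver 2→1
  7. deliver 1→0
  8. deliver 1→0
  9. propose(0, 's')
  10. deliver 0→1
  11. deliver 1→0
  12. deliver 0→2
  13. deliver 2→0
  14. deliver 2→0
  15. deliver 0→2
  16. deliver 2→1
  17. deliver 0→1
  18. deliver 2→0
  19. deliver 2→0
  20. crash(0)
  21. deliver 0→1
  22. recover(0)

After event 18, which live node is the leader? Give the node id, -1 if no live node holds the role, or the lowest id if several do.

2

e1 timeout(2): 2[cand,b=5,-]
e2 deliver 2→0: 0[foll,b=5,-]
e3 deliver 0→2: 2[lead,b=5,-]
e4 timeout(1): 1[cand,b=4,-]
e5 deliver 1→2: ·
e6 deliver 2→1: 1[foll,b=5,-]
e7 deliver 1→0: ·
e8 deliver 1→0: ·
e9 propose(0,'s'): ·
e10 deliver 0→1: ·
e11 deliver 1→0: ·
e12 deliver 0→2: ·
e13 deliver 2→0: ·
e14 deliver 2→0: ·
e15 deliver 0→2: ·
e16 deliver 2→1: ·
e17 deliver 0→1: ·
e18 deliver 2→0: ·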